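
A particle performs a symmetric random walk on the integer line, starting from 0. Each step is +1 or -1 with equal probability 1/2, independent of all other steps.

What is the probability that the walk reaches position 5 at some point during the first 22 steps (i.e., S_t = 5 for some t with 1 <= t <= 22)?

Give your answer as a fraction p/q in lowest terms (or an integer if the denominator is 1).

Count via complement. Let g(t,s) = #length-t paths at position s with S_1..S_t all ≠ 5.
g(t,s) = g(t-1,s-1) + g(t-1,s+1) for s ≠ 5; g(t,5) = 0.
t=0: g(0,0)=1
t=1: g(1,-1)=1 g(1,1)=1
t=2: g(2,-2)=1 g(2,0)=2 g(2,2)=1
t=3: g(3,-3)=1 g(3,-1)=3 g(3,1)=3 g(3,3)=1
t=4: g(4,-4)=1 g(4,-2)=4 g(4,0)=6 g(4,2)=4 g(4,4)=1
t=5: g(5,-5)=1 g(5,-3)=5 g(5,-1)=10 g(5,1)=10 g(5,3)=5
t=6: g(6,-6)=1 g(6,-4)=6 g(6,-2)=15 g(6,0)=20 g(6,2)=15 g(6,4)=5
t=7: g(7,-7)=1 g(7,-5)=7 g(7,-3)=21 g(7,-1)=35 g(7,1)=35 g(7,3)=20
t=8: g(8,-8)=1 g(8,-6)=8 g(8,-4)=28 g(8,-2)=56 g(8,0)=70 g(8,2)=55 g(8,4)=20
t=9: g(9,-9)=1 g(9,-7)=9 g(9,-5)=36 g(9,-3)=84 g(9,-1)=126 g(9,1)=125 g(9,3)=75
t=10: g(10,-10)=1 g(10,-8)=10 g(10,-6)=45 g(10,-4)=120 g(10,-2)=210 g(10,0)=251 g(10,2)=200 g(10,4)=75
t=11: g(11,-11)=1 g(11,-9)=11 g(11,-7)=55 g(11,-5)=165 g(11,-3)=330 g(11,-1)=461 g(11,1)=451 g(11,3)=275
t=12: g(12,-12)=1 g(12,-10)=12 g(12,-8)=66 g(12,-6)=220 g(12,-4)=495 g(12,-2)=791 g(12,0)=912 g(12,2)=726 g(12,4)=275
t=13: g(13,-13)=1 g(13,-11)=13 g(13,-9)=78 g(13,-7)=286 g(13,-5)=715 g(13,-3)=1286 g(13,-1)=1703 g(13,1)=1638 g(13,3)=1001
t=14: g(14,-14)=1 g(14,-12)=14 g(14,-10)=91 g(14,-8)=364 g(14,-6)=1001 g(14,-4)=2001 g(14,-2)=2989 g(14,0)=3341 g(14,2)=2639 g(14,4)=1001
t=15: g(15,-15)=1 g(15,-13)=15 g(15,-11)=105 g(15,-9)=455 g(15,-7)=1365 g(15,-5)=3002 g(15,-3)=4990 g(15,-1)=6330 g(15,1)=5980 g(15,3)=3640
t=16: g(16,-16)=1 g(16,-14)=16 g(16,-12)=120 g(16,-10)=560 g(16,-8)=1820 g(16,-6)=4367 g(16,-4)=7992 g(16,-2)=11320 g(16,0)=12310 g(16,2)=9620 g(16,4)=3640
t=17: g(17,-17)=1 g(17,-15)=17 g(17,-13)=136 g(17,-11)=680 g(17,-9)=2380 g(17,-7)=6187 g(17,-5)=12359 g(17,-3)=19312 g(17,-1)=23630 g(17,1)=21930 g(17,3)=13260
t=18: g(18,-18)=1 g(18,-16)=18 g(18,-14)=153 g(18,-12)=816 g(18,-10)=3060 g(18,-8)=8567 g(18,-6)=18546 g(18,-4)=31671 g(18,-2)=42942 g(18,0)=45560 g(18,2)=35190 g(18,4)=13260
t=19: g(19,-19)=1 g(19,-17)=19 g(19,-15)=171 g(19,-13)=969 g(19,-11)=3876 g(19,-9)=11627 g(19,-7)=27113 g(19,-5)=50217 g(19,-3)=74613 g(19,-1)=88502 g(19,1)=80750 g(19,3)=48450
t=20: g(20,-20)=1 g(20,-18)=20 g(20,-16)=190 g(20,-14)=1140 g(20,-12)=4845 g(20,-10)=15503 g(20,-8)=38740 g(20,-6)=77330 g(20,-4)=124830 g(20,-2)=163115 g(20,0)=169252 g(20,2)=129200 g(20,4)=48450
t=21: g(21,-21)=1 g(21,-19)=21 g(21,-17)=210 g(21,-15)=1330 g(21,-13)=5985 g(21,-11)=20348 g(21,-9)=54243 g(21,-7)=116070 g(21,-5)=202160 g(21,-3)=287945 g(21,-1)=332367 g(21,1)=298452 g(21,3)=177650
t=22: g(22,-22)=1 g(22,-20)=22 g(22,-18)=231 g(22,-16)=1540 g(22,-14)=7315 g(22,-12)=26333 g(22,-10)=74591 g(22,-8)=170313 g(22,-6)=318230 g(22,-4)=490105 g(22,-2)=620312 g(22,0)=630819 g(22,2)=476102 g(22,4)=177650
Paths never hitting 5: Σ_s g(22,s) = 2993564
Paths hitting 5: 2^22 - 2993564 = 1200740
P = 1200740/4194304 = 300185/1048576

Answer: 300185/1048576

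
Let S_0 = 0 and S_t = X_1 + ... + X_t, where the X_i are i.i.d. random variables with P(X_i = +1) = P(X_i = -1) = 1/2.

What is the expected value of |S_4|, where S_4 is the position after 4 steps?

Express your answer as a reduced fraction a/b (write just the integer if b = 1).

Answer: 3/2

Derivation:
S_4 takes values m ≡ 0 (mod 2) with |m| ≤ 4; P(S_4=m) = C(4,(4+m)/2)/2^4.
Total paths: 2^4 = 16
Distribution: P(S=-4)=1/16, P(S=-2)=4/16, P(S=0)=6/16, P(S=2)=4/16, P(S=4)=1/16
E[|S_4|] = Σ_m |m|·P(S_4=m) = 24/16 = 3/2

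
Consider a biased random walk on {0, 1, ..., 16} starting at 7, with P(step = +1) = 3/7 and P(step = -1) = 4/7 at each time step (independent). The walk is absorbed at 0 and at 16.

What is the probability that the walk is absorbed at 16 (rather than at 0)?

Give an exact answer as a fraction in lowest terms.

Answer: 279439551/4251920575

Derivation:
Biased walk: p = 3/7, q = 4/7, r = q/p = 4/3
Gambler's ruin: P(hit 16 before 0 | start at 7) = (1 - r^a)/(1 - r^N)
r^7 = 16384/2187; r^16 = 4294967296/43046721
P = (1 - 16384/2187) / (1 - 4294967296/43046721) = -14197/2187 / -4251920575/43046721 = 279439551/4251920575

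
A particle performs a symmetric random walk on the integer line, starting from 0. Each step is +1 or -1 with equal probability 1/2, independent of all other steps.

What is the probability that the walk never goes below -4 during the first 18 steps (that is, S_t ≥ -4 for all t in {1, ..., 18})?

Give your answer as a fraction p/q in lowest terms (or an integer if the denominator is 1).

Let f(t,s) = #length-t paths at position s with S_1..S_t all ≥ -4.
f(t,s) = f(t-1,s-1) + f(t-1,s+1) for s ≥ -4; f(t,s) = 0 for s < -4.
t=0: f(0,0)=1
t=1: f(1,-1)=1 f(1,1)=1
t=2: f(2,-2)=1 f(2,0)=2 f(2,2)=1
t=3: f(3,-3)=1 f(3,-1)=3 f(3,1)=3 f(3,3)=1
t=4: f(4,-4)=1 f(4,-2)=4 f(4,0)=6 f(4,2)=4 f(4,4)=1
t=5: f(5,-3)=5 f(5,-1)=10 f(5,1)=10 f(5,3)=5 f(5,5)=1
t=6: f(6,-4)=5 f(6,-2)=15 f(6,0)=20 f(6,2)=15 f(6,4)=6 f(6,6)=1
t=7: f(7,-3)=20 f(7,-1)=35 f(7,1)=35 f(7,3)=21 f(7,5)=7 f(7,7)=1
t=8: f(8,-4)=20 f(8,-2)=55 f(8,0)=70 f(8,2)=56 f(8,4)=28 f(8,6)=8 f(8,8)=1
t=9: f(9,-3)=75 f(9,-1)=125 f(9,1)=126 f(9,3)=84 f(9,5)=36 f(9,7)=9 f(9,9)=1
t=10: f(10,-4)=75 f(10,-2)=200 f(10,0)=251 f(10,2)=210 f(10,4)=120 f(10,6)=45 f(10,8)=10 f(10,10)=1
t=11: f(11,-3)=275 f(11,-1)=451 f(11,1)=461 f(11,3)=330 f(11,5)=165 f(11,7)=55 f(11,9)=11 f(11,11)=1
t=12: f(12,-4)=275 f(12,-2)=726 f(12,0)=912 f(12,2)=791 f(12,4)=495 f(12,6)=220 f(12,8)=66 f(12,10)=12 f(12,12)=1
t=13: f(13,-3)=1001 f(13,-1)=1638 f(13,1)=1703 f(13,3)=1286 f(13,5)=715 f(13,7)=286 f(13,9)=78 f(13,11)=13 f(13,13)=1
t=14: f(14,-4)=1001 f(14,-2)=2639 f(14,0)=3341 f(14,2)=2989 f(14,4)=2001 f(14,6)=1001 f(14,8)=364 f(14,10)=91 f(14,12)=14 f(14,14)=1
t=15: f(15,-3)=3640 f(15,-1)=5980 f(15,1)=6330 f(15,3)=4990 f(15,5)=3002 f(15,7)=1365 f(15,9)=455 f(15,11)=105 f(15,13)=15 f(15,15)=1
t=16: f(16,-4)=3640 f(16,-2)=9620 f(16,0)=12310 f(16,2)=11320 f(16,4)=7992 f(16,6)=4367 f(16,8)=1820 f(16,10)=560 f(16,12)=120 f(16,14)=16 f(16,16)=1
t=17: f(17,-3)=13260 f(17,-1)=21930 f(17,1)=23630 f(17,3)=19312 f(17,5)=12359 f(17,7)=6187 f(17,9)=2380 f(17,11)=680 f(17,13)=136 f(17,15)=17 f(17,17)=1
t=18: f(18,-4)=13260 f(18,-2)=35190 f(18,0)=45560 f(18,2)=42942 f(18,4)=31671 f(18,6)=18546 f(18,8)=8567 f(18,10)=3060 f(18,12)=816 f(18,14)=153 f(18,16)=18 f(18,18)=1
Σ_s f(18,s) = 199784
P = 199784/262144 = 24973/32768

Answer: 24973/32768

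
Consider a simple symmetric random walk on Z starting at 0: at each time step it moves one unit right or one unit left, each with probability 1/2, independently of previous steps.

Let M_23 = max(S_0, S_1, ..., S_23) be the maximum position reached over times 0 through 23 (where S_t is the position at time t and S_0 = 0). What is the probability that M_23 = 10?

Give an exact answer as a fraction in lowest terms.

Answer: 100947/8388608

Derivation:
Let M_23 = max(S_0,...,S_23). Use the reflection principle: for j ≥ 1, #{paths with M_23 ≥ j} = #{S_23 ≥ j} + #{S_23 ≥ j+1}.
By reflection, #{M_23 ≥ 10} = #{S_23 ≥ 10} + #{S_23 ≥ 11} = 145499 + 145499 = 290998.
#{M_23 ≥ 11} = #{S_23 ≥ 11} + #{S_23 ≥ 12} = 145499 + 44552 = 190051.
#{M_23 = 10} = 290998 - 190051 = 100947.
P(M_23 = 10) = 100947/8388608 = 100947/8388608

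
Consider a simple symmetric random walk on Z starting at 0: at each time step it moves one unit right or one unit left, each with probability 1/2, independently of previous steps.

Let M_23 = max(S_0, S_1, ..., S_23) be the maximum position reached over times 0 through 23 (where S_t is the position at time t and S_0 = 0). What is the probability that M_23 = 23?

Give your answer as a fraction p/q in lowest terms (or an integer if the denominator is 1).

Answer: 1/8388608

Derivation:
Let M_23 = max(S_0,...,S_23). Use the reflection principle: for j ≥ 1, #{paths with M_23 ≥ j} = #{S_23 ≥ j} + #{S_23 ≥ j+1}.
By reflection, #{M_23 ≥ 23} = #{S_23 ≥ 23} + #{S_23 ≥ 24} = 1 + 0 = 1.
#{M_23 ≥ 24} = #{S_23 ≥ 24} + #{S_23 ≥ 25} = 0 + 0 = 0.
#{M_23 = 23} = 1 - 0 = 1.
P(M_23 = 23) = 1/8388608 = 1/8388608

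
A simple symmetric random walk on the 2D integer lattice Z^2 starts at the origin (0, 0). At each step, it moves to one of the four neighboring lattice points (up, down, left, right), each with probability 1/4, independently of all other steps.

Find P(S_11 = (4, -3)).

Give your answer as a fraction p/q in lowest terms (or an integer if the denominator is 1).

Answer: 12705/2097152

Derivation:
Let h be the number of horizontal steps (so 11-h are vertical). To end at (4,-3) need (h+4)/2 right-steps and ((11-h)-3)/2 up-steps.
Sum over h with 4 ≤ h ≤ 8, h ≡ 0 (mod 2), 11-h ≡ 1 (mod 2):
h=4: C(11,4)·C(4,4)·C(7,2) = 330·1·21 = 6930
h=6: C(11,6)·C(6,5)·C(5,1) = 462·6·5 = 13860
h=8: C(11,8)·C(8,6)·C(3,0) = 165·28·1 = 4620
Total favorable: 25410
Total paths: 4^11 = 4194304
P = 25410/4194304 = 12705/2097152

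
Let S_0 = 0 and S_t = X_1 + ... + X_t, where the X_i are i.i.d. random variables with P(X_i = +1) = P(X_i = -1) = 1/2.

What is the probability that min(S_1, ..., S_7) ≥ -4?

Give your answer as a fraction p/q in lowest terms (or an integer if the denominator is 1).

Let f(t,s) = #length-t paths at position s with S_1..S_t all ≥ -4.
f(t,s) = f(t-1,s-1) + f(t-1,s+1) for s ≥ -4; f(t,s) = 0 for s < -4.
t=0: f(0,0)=1
t=1: f(1,-1)=1 f(1,1)=1
t=2: f(2,-2)=1 f(2,0)=2 f(2,2)=1
t=3: f(3,-3)=1 f(3,-1)=3 f(3,1)=3 f(3,3)=1
t=4: f(4,-4)=1 f(4,-2)=4 f(4,0)=6 f(4,2)=4 f(4,4)=1
t=5: f(5,-3)=5 f(5,-1)=10 f(5,1)=10 f(5,3)=5 f(5,5)=1
t=6: f(6,-4)=5 f(6,-2)=15 f(6,0)=20 f(6,2)=15 f(6,4)=6 f(6,6)=1
t=7: f(7,-3)=20 f(7,-1)=35 f(7,1)=35 f(7,3)=21 f(7,5)=7 f(7,7)=1
Σ_s f(7,s) = 119
P = 119/128 = 119/128

Answer: 119/128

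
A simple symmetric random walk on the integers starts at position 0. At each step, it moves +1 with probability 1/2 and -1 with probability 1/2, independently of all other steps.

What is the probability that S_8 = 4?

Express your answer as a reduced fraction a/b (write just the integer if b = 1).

To reach position 4 after 8 steps: need 6 steps of +1 and 2 of -1.
Favorable paths: C(8,6) = 28
Total paths: 2^8 = 256
P = 28/256 = 7/64

Answer: 7/64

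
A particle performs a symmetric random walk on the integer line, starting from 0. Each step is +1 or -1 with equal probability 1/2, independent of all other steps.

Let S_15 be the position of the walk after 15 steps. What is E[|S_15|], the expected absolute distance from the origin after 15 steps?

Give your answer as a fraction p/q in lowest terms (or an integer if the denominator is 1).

Answer: 6435/2048

Derivation:
S_15 takes values m ≡ 1 (mod 2) with |m| ≤ 15; P(S_15=m) = C(15,(15+m)/2)/2^15.
Total paths: 2^15 = 32768
Distribution: P(S=-15)=1/32768, P(S=-13)=15/32768, P(S=-11)=105/32768, P(S=-9)=455/32768, P(S=-7)=1365/32768, P(S=-5)=3003/32768, P(S=-3)=5005/32768, P(S=-1)=6435/32768, P(S=1)=6435/32768, P(S=3)=5005/32768, P(S=5)=3003/32768, P(S=7)=1365/32768, P(S=9)=455/32768, P(S=11)=105/32768, P(S=13)=15/32768, P(S=15)=1/32768
E[|S_15|] = Σ_m |m|·P(S_15=m) = 102960/32768 = 6435/2048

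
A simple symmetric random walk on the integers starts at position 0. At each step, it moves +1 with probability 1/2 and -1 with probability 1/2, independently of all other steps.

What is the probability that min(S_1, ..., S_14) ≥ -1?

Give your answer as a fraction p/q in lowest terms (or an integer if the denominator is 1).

Answer: 6435/16384

Derivation:
Let f(t,s) = #length-t paths at position s with S_1..S_t all ≥ -1.
f(t,s) = f(t-1,s-1) + f(t-1,s+1) for s ≥ -1; f(t,s) = 0 for s < -1.
t=0: f(0,0)=1
t=1: f(1,-1)=1 f(1,1)=1
t=2: f(2,0)=2 f(2,2)=1
t=3: f(3,-1)=2 f(3,1)=3 f(3,3)=1
t=4: f(4,0)=5 f(4,2)=4 f(4,4)=1
t=5: f(5,-1)=5 f(5,1)=9 f(5,3)=5 f(5,5)=1
t=6: f(6,0)=14 f(6,2)=14 f(6,4)=6 f(6,6)=1
t=7: f(7,-1)=14 f(7,1)=28 f(7,3)=20 f(7,5)=7 f(7,7)=1
t=8: f(8,0)=42 f(8,2)=48 f(8,4)=27 f(8,6)=8 f(8,8)=1
t=9: f(9,-1)=42 f(9,1)=90 f(9,3)=75 f(9,5)=35 f(9,7)=9 f(9,9)=1
t=10: f(10,0)=132 f(10,2)=165 f(10,4)=110 f(10,6)=44 f(10,8)=10 f(10,10)=1
t=11: f(11,-1)=132 f(11,1)=297 f(11,3)=275 f(11,5)=154 f(11,7)=54 f(11,9)=11 f(11,11)=1
t=12: f(12,0)=429 f(12,2)=572 f(12,4)=429 f(12,6)=208 f(12,8)=65 f(12,10)=12 f(12,12)=1
t=13: f(13,-1)=429 f(13,1)=1001 f(13,3)=1001 f(13,5)=637 f(13,7)=273 f(13,9)=77 f(13,11)=13 f(13,13)=1
t=14: f(14,0)=1430 f(14,2)=2002 f(14,4)=1638 f(14,6)=910 f(14,8)=350 f(14,10)=90 f(14,12)=14 f(14,14)=1
Σ_s f(14,s) = 6435
P = 6435/16384 = 6435/16384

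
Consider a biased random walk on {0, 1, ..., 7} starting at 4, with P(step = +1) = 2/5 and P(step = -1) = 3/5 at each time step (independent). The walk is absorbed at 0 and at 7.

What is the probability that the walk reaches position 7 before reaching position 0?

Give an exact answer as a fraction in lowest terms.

Answer: 520/2059

Derivation:
Biased walk: p = 2/5, q = 3/5, r = q/p = 3/2
Gambler's ruin: P(hit 7 before 0 | start at 4) = (1 - r^a)/(1 - r^N)
r^4 = 81/16; r^7 = 2187/128
P = (1 - 81/16) / (1 - 2187/128) = -65/16 / -2059/128 = 520/2059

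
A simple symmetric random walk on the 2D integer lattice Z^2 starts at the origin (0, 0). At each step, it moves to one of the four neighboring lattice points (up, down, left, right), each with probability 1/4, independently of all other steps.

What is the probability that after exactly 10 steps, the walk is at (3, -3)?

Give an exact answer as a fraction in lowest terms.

Let h be the number of horizontal steps (so 10-h are vertical). To end at (3,-3) need (h+3)/2 right-steps and ((10-h)-3)/2 up-steps.
Sum over h with 3 ≤ h ≤ 7, h ≡ 1 (mod 2), 10-h ≡ 1 (mod 2):
h=3: C(10,3)·C(3,3)·C(7,2) = 120·1·21 = 2520
h=5: C(10,5)·C(5,4)·C(5,1) = 252·5·5 = 6300
h=7: C(10,7)·C(7,5)·C(3,0) = 120·21·1 = 2520
Total favorable: 11340
Total paths: 4^10 = 1048576
P = 11340/1048576 = 2835/262144

Answer: 2835/262144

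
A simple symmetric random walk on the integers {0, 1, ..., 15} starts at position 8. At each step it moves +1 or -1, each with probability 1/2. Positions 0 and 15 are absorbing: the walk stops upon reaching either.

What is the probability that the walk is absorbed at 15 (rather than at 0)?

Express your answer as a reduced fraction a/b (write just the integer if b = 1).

Symmetric walk (p = 1/2): the harmonic-function argument gives P(hit 15 before 0 | start at 8) = a/N.
P = 8/15 = 8/15

Answer: 8/15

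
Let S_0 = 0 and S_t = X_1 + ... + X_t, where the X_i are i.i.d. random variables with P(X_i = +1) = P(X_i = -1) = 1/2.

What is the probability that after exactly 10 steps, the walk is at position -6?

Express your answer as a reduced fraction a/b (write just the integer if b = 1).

Answer: 45/1024

Derivation:
To reach position -6 after 10 steps: need 2 steps of +1 and 8 of -1.
Favorable paths: C(10,2) = 45
Total paths: 2^10 = 1024
P = 45/1024 = 45/1024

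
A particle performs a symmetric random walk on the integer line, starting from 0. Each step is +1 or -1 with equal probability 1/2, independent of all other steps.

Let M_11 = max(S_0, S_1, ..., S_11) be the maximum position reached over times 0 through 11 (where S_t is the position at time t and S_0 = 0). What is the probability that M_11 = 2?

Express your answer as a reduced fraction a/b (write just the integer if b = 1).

Answer: 165/1024

Derivation:
Let M_11 = max(S_0,...,S_11). Use the reflection principle: for j ≥ 1, #{paths with M_11 ≥ j} = #{S_11 ≥ j} + #{S_11 ≥ j+1}.
By reflection, #{M_11 ≥ 2} = #{S_11 ≥ 2} + #{S_11 ≥ 3} = 562 + 562 = 1124.
#{M_11 ≥ 3} = #{S_11 ≥ 3} + #{S_11 ≥ 4} = 562 + 232 = 794.
#{M_11 = 2} = 1124 - 794 = 330.
P(M_11 = 2) = 330/2048 = 165/1024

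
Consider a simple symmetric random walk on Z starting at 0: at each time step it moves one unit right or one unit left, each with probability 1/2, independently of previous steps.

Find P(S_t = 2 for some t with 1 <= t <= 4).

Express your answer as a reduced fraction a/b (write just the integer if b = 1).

Answer: 3/8

Derivation:
Count via complement. Let g(t,s) = #length-t paths at position s with S_1..S_t all ≠ 2.
g(t,s) = g(t-1,s-1) + g(t-1,s+1) for s ≠ 2; g(t,2) = 0.
t=0: g(0,0)=1
t=1: g(1,-1)=1 g(1,1)=1
t=2: g(2,-2)=1 g(2,0)=2
t=3: g(3,-3)=1 g(3,-1)=3 g(3,1)=2
t=4: g(4,-4)=1 g(4,-2)=4 g(4,0)=5
Paths never hitting 2: Σ_s g(4,s) = 10
Paths hitting 2: 2^4 - 10 = 6
P = 6/16 = 3/8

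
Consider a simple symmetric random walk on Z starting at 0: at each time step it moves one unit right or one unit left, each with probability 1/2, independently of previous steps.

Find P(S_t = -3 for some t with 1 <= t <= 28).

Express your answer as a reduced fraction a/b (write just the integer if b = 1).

Count via complement. Let g(t,s) = #length-t paths at position s with S_1..S_t all ≠ -3.
g(t,s) = g(t-1,s-1) + g(t-1,s+1) for s ≠ -3; g(t,-3) = 0.
t=0: g(0,0)=1
t=1: g(1,-1)=1 g(1,1)=1
t=2: g(2,-2)=1 g(2,0)=2 g(2,2)=1
t=3: g(3,-1)=3 g(3,1)=3 g(3,3)=1
t=4: g(4,-2)=3 g(4,0)=6 g(4,2)=4 g(4,4)=1
t=5: g(5,-1)=9 g(5,1)=10 g(5,3)=5 g(5,5)=1
t=6: g(6,-2)=9 g(6,0)=19 g(6,2)=15 g(6,4)=6 g(6,6)=1
t=7: g(7,-1)=28 g(7,1)=34 g(7,3)=21 g(7,5)=7 g(7,7)=1
t=8: g(8,-2)=28 g(8,0)=62 g(8,2)=55 g(8,4)=28 g(8,6)=8 g(8,8)=1
t=9: g(9,-1)=90 g(9,1)=117 g(9,3)=83 g(9,5)=36 g(9,7)=9 g(9,9)=1
t=10: g(10,-2)=90 g(10,0)=207 g(10,2)=200 g(10,4)=119 g(10,6)=45 g(10,8)=10 g(10,10)=1
t=11: g(11,-1)=297 g(11,1)=407 g(11,3)=319 g(11,5)=164 g(11,7)=55 g(11,9)=11 g(11,11)=1
t=12: g(12,-2)=297 g(12,0)=704 g(12,2)=726 g(12,4)=483 g(12,6)=219 g(12,8)=66 g(12,10)=12 g(12,12)=1
t=13: g(13,-1)=1001 g(13,1)=1430 g(13,3)=1209 g(13,5)=702 g(13,7)=285 g(13,9)=78 g(13,11)=13 g(13,13)=1
t=14: g(14,-2)=1001 g(14,0)=2431 g(14,2)=2639 g(14,4)=1911 g(14,6)=987 g(14,8)=363 g(14,10)=91 g(14,12)=14 g(14,14)=1
t=15: g(15,-1)=3432 g(15,1)=5070 g(15,3)=4550 g(15,5)=2898 g(15,7)=1350 g(15,9)=454 g(15,11)=105 g(15,13)=15 g(15,15)=1
t=16: g(16,-2)=3432 g(16,0)=8502 g(16,2)=9620 g(16,4)=7448 g(16,6)=4248 g(16,8)=1804 g(16,10)=559 g(16,12)=120 g(16,14)=16 g(16,16)=1
t=17: g(17,-1)=11934 g(17,1)=18122 g(17,3)=17068 g(17,5)=11696 g(17,7)=6052 g(17,9)=2363 g(17,11)=679 g(17,13)=136 g(17,15)=17 g(17,17)=1
t=18: g(18,-2)=11934 g(18,0)=30056 g(18,2)=35190 g(18,4)=28764 g(18,6)=17748 g(18,8)=8415 g(18,10)=3042 g(18,12)=815 g(18,14)=153 g(18,16)=18 g(18,18)=1
t=19: g(19,-1)=41990 g(19,1)=65246 g(19,3)=63954 g(19,5)=46512 g(19,7)=26163 g(19,9)=11457 g(19,11)=3857 g(19,13)=968 g(19,15)=171 g(19,17)=19 g(19,19)=1
t=20: g(20,-2)=41990 g(20,0)=107236 g(20,2)=129200 g(20,4)=110466 g(20,6)=72675 g(20,8)=37620 g(20,10)=15314 g(20,12)=4825 g(20,14)=1139 g(20,16)=190 g(20,18)=20 g(20,20)=1
t=21: g(21,-1)=149226 g(21,1)=236436 g(21,3)=239666 g(21,5)=183141 g(21,7)=110295 g(21,9)=52934 g(21,11)=20139 g(21,13)=5964 g(21,15)=1329 g(21,17)=210 g(21,19)=21 g(21,21)=1
t=22: g(22,-2)=149226 g(22,0)=385662 g(22,2)=476102 g(22,4)=422807 g(22,6)=293436 g(22,8)=163229 g(22,10)=73073 g(22,12)=26103 g(22,14)=7293 g(22,16)=1539 g(22,18)=231 g(22,20)=22 g(22,22)=1
t=23: g(23,-1)=534888 g(23,1)=861764 g(23,3)=898909 g(23,5)=716243 g(23,7)=456665 g(23,9)=236302 g(23,11)=99176 g(23,13)=33396 g(23,15)=8832 g(23,17)=1770 g(23,19)=253 g(23,21)=23 g(23,23)=1
t=24: g(24,-2)=534888 g(24,0)=1396652 g(24,2)=1760673 g(24,4)=1615152 g(24,6)=1172908 g(24,8)=692967 g(24,10)=335478 g(24,12)=132572 g(24,14)=42228 g(24,16)=10602 g(24,18)=2023 g(24,20)=276 g(24,22)=24 g(24,24)=1
t=25: g(25,-1)=1931540 g(25,1)=3157325 g(25,3)=3375825 g(25,5)=2788060 g(25,7)=1865875 g(25,9)=1028445 g(25,11)=468050 g(25,13)=174800 g(25,15)=52830 g(25,17)=12625 g(25,19)=2299 g(25,21)=300 g(25,23)=25 g(25,25)=1
t=26: g(26,-2)=1931540 g(26,0)=5088865 g(26,2)=6533150 g(26,4)=6163885 g(26,6)=4653935 g(26,8)=2894320 g(26,10)=1496495 g(26,12)=642850 g(26,14)=227630 g(26,16)=65455 g(26,18)=14924 g(26,20)=2599 g(26,22)=325 g(26,24)=26 g(26,26)=1
t=27: g(27,-1)=7020405 g(27,1)=11622015 g(27,3)=12697035 g(27,5)=10817820 g(27,7)=7548255 g(27,9)=4390815 g(27,11)=2139345 g(27,13)=870480 g(27,15)=293085 g(27,17)=80379 g(27,19)=17523 g(27,21)=2924 g(27,23)=351 g(27,25)=27 g(27,27)=1
t=28: g(28,-2)=7020405 g(28,0)=18642420 g(28,2)=24319050 g(28,4)=23514855 g(28,6)=18366075 g(28,8)=11939070 g(28,10)=6530160 g(28,12)=3009825 g(28,14)=1163565 g(28,16)=373464 g(28,18)=97902 g(28,20)=20447 g(28,22)=3275 g(28,24)=378 g(28,26)=28 g(28,28)=1
Paths never hitting -3: Σ_s g(28,s) = 115000920
Paths hitting -3: 2^28 - 115000920 = 153434536
P = 153434536/268435456 = 19179317/33554432

Answer: 19179317/33554432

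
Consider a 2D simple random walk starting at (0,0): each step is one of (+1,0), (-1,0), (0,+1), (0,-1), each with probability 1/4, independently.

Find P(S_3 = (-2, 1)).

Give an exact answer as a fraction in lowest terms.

Let h be the number of horizontal steps (so 3-h are vertical). To end at (-2,1) need (h-2)/2 right-steps and ((3-h)+1)/2 up-steps.
Sum over h with 2 ≤ h ≤ 2, h ≡ 0 (mod 2), 3-h ≡ 1 (mod 2):
h=2: C(3,2)·C(2,0)·C(1,1) = 3·1·1 = 3
Total favorable: 3
Total paths: 4^3 = 64
P = 3/64 = 3/64

Answer: 3/64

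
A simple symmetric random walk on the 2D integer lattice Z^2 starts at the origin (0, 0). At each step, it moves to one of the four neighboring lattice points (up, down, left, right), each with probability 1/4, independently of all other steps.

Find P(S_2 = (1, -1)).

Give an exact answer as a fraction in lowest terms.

Let h be the number of horizontal steps (so 2-h are vertical). To end at (1,-1) need (h+1)/2 right-steps and ((2-h)-1)/2 up-steps.
Sum over h with 1 ≤ h ≤ 1, h ≡ 1 (mod 2), 2-h ≡ 1 (mod 2):
h=1: C(2,1)·C(1,1)·C(1,0) = 2·1·1 = 2
Total favorable: 2
Total paths: 4^2 = 16
P = 2/16 = 1/8

Answer: 1/8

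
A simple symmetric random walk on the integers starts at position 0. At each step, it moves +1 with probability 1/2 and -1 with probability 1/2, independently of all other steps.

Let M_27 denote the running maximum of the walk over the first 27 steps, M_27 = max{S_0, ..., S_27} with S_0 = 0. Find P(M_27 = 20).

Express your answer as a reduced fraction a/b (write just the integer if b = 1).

Let M_27 = max(S_0,...,S_27). Use the reflection principle: for j ≥ 1, #{paths with M_27 ≥ j} = #{S_27 ≥ j} + #{S_27 ≥ j+1}.
By reflection, #{M_27 ≥ 20} = #{S_27 ≥ 20} + #{S_27 ≥ 21} = 3304 + 3304 = 6608.
#{M_27 ≥ 21} = #{S_27 ≥ 21} + #{S_27 ≥ 22} = 3304 + 379 = 3683.
#{M_27 = 20} = 6608 - 3683 = 2925.
P(M_27 = 20) = 2925/134217728 = 2925/134217728

Answer: 2925/134217728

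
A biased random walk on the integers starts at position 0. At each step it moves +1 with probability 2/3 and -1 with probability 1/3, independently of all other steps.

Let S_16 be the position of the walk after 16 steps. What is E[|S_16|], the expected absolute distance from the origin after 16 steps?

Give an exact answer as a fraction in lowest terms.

S_16 takes values m ≡ 0 (mod 2) with |m| ≤ 16; P(S_16=m) = C(16,(16+m)/2) · (2/3)^((16+m)/2) · (1/3)^((16-m)/2).
Distribution: P(S=-16)=1/43046721, P(S=-14)=32/43046721, P(S=-12)=160/14348907, P(S=-10)=4480/43046721, P(S=-8)=29120/43046721, P(S=-6)=46592/14348907, P(S=-4)=512512/43046721, P(S=-2)=1464320/43046721, P(S=0)=366080/4782969, P(S=2)=5857280/43046721, P(S=4)=8200192/43046721, P(S=6)=2981888/14348907, P(S=8)=7454720/43046721, P(S=10)=4587520/43046721, P(S=12)=655360/14348907, P(S=14)=524288/43046721, P(S=16)=65536/43046721
E[|S_16|] = Σ_m |m|·P(S_16=m) = 80595056/14348907

Answer: 80595056/14348907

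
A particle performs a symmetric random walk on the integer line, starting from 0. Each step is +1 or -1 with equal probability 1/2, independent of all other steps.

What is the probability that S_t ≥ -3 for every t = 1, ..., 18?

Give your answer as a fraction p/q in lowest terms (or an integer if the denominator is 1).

Answer: 20995/32768

Derivation:
Let f(t,s) = #length-t paths at position s with S_1..S_t all ≥ -3.
f(t,s) = f(t-1,s-1) + f(t-1,s+1) for s ≥ -3; f(t,s) = 0 for s < -3.
t=0: f(0,0)=1
t=1: f(1,-1)=1 f(1,1)=1
t=2: f(2,-2)=1 f(2,0)=2 f(2,2)=1
t=3: f(3,-3)=1 f(3,-1)=3 f(3,1)=3 f(3,3)=1
t=4: f(4,-2)=4 f(4,0)=6 f(4,2)=4 f(4,4)=1
t=5: f(5,-3)=4 f(5,-1)=10 f(5,1)=10 f(5,3)=5 f(5,5)=1
t=6: f(6,-2)=14 f(6,0)=20 f(6,2)=15 f(6,4)=6 f(6,6)=1
t=7: f(7,-3)=14 f(7,-1)=34 f(7,1)=35 f(7,3)=21 f(7,5)=7 f(7,7)=1
t=8: f(8,-2)=48 f(8,0)=69 f(8,2)=56 f(8,4)=28 f(8,6)=8 f(8,8)=1
t=9: f(9,-3)=48 f(9,-1)=117 f(9,1)=125 f(9,3)=84 f(9,5)=36 f(9,7)=9 f(9,9)=1
t=10: f(10,-2)=165 f(10,0)=242 f(10,2)=209 f(10,4)=120 f(10,6)=45 f(10,8)=10 f(10,10)=1
t=11: f(11,-3)=165 f(11,-1)=407 f(11,1)=451 f(11,3)=329 f(11,5)=165 f(11,7)=55 f(11,9)=11 f(11,11)=1
t=12: f(12,-2)=572 f(12,0)=858 f(12,2)=780 f(12,4)=494 f(12,6)=220 f(12,8)=66 f(12,10)=12 f(12,12)=1
t=13: f(13,-3)=572 f(13,-1)=1430 f(13,1)=1638 f(13,3)=1274 f(13,5)=714 f(13,7)=286 f(13,9)=78 f(13,11)=13 f(13,13)=1
t=14: f(14,-2)=2002 f(14,0)=3068 f(14,2)=2912 f(14,4)=1988 f(14,6)=1000 f(14,8)=364 f(14,10)=91 f(14,12)=14 f(14,14)=1
t=15: f(15,-3)=2002 f(15,-1)=5070 f(15,1)=5980 f(15,3)=4900 f(15,5)=2988 f(15,7)=1364 f(15,9)=455 f(15,11)=105 f(15,13)=15 f(15,15)=1
t=16: f(16,-2)=7072 f(16,0)=11050 f(16,2)=10880 f(16,4)=7888 f(16,6)=4352 f(16,8)=1819 f(16,10)=560 f(16,12)=120 f(16,14)=16 f(16,16)=1
t=17: f(17,-3)=7072 f(17,-1)=18122 f(17,1)=21930 f(17,3)=18768 f(17,5)=12240 f(17,7)=6171 f(17,9)=2379 f(17,11)=680 f(17,13)=136 f(17,15)=17 f(17,17)=1
t=18: f(18,-2)=25194 f(18,0)=40052 f(18,2)=40698 f(18,4)=31008 f(18,6)=18411 f(18,8)=8550 f(18,10)=3059 f(18,12)=816 f(18,14)=153 f(18,16)=18 f(18,18)=1
Σ_s f(18,s) = 167960
P = 167960/262144 = 20995/32768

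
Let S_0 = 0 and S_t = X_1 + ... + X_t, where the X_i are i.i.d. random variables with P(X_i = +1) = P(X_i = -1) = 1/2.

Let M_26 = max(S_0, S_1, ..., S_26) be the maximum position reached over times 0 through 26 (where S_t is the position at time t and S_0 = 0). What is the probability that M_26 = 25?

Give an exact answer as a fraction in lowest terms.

Answer: 1/67108864

Derivation:
Let M_26 = max(S_0,...,S_26). Use the reflection principle: for j ≥ 1, #{paths with M_26 ≥ j} = #{S_26 ≥ j} + #{S_26 ≥ j+1}.
By reflection, #{M_26 ≥ 25} = #{S_26 ≥ 25} + #{S_26 ≥ 26} = 1 + 1 = 2.
#{M_26 ≥ 26} = #{S_26 ≥ 26} + #{S_26 ≥ 27} = 1 + 0 = 1.
#{M_26 = 25} = 2 - 1 = 1.
P(M_26 = 25) = 1/67108864 = 1/67108864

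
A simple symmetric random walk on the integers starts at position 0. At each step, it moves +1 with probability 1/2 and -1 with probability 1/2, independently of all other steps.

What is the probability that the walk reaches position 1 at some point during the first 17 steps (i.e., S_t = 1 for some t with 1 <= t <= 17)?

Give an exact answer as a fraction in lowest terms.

Answer: 53381/65536

Derivation:
Count via complement. Let g(t,s) = #length-t paths at position s with S_1..S_t all ≠ 1.
g(t,s) = g(t-1,s-1) + g(t-1,s+1) for s ≠ 1; g(t,1) = 0.
t=0: g(0,0)=1
t=1: g(1,-1)=1
t=2: g(2,-2)=1 g(2,0)=1
t=3: g(3,-3)=1 g(3,-1)=2
t=4: g(4,-4)=1 g(4,-2)=3 g(4,0)=2
t=5: g(5,-5)=1 g(5,-3)=4 g(5,-1)=5
t=6: g(6,-6)=1 g(6,-4)=5 g(6,-2)=9 g(6,0)=5
t=7: g(7,-7)=1 g(7,-5)=6 g(7,-3)=14 g(7,-1)=14
t=8: g(8,-8)=1 g(8,-6)=7 g(8,-4)=20 g(8,-2)=28 g(8,0)=14
t=9: g(9,-9)=1 g(9,-7)=8 g(9,-5)=27 g(9,-3)=48 g(9,-1)=42
t=10: g(10,-10)=1 g(10,-8)=9 g(10,-6)=35 g(10,-4)=75 g(10,-2)=90 g(10,0)=42
t=11: g(11,-11)=1 g(11,-9)=10 g(11,-7)=44 g(11,-5)=110 g(11,-3)=165 g(11,-1)=132
t=12: g(12,-12)=1 g(12,-10)=11 g(12,-8)=54 g(12,-6)=154 g(12,-4)=275 g(12,-2)=297 g(12,0)=132
t=13: g(13,-13)=1 g(13,-11)=12 g(13,-9)=65 g(13,-7)=208 g(13,-5)=429 g(13,-3)=572 g(13,-1)=429
t=14: g(14,-14)=1 g(14,-12)=13 g(14,-10)=77 g(14,-8)=273 g(14,-6)=637 g(14,-4)=1001 g(14,-2)=1001 g(14,0)=429
t=15: g(15,-15)=1 g(15,-13)=14 g(15,-11)=90 g(15,-9)=350 g(15,-7)=910 g(15,-5)=1638 g(15,-3)=2002 g(15,-1)=1430
t=16: g(16,-16)=1 g(16,-14)=15 g(16,-12)=104 g(16,-10)=440 g(16,-8)=1260 g(16,-6)=2548 g(16,-4)=3640 g(16,-2)=3432 g(16,0)=1430
t=17: g(17,-17)=1 g(17,-15)=16 g(17,-13)=119 g(17,-11)=544 g(17,-9)=1700 g(17,-7)=3808 g(17,-5)=6188 g(17,-3)=7072 g(17,-1)=4862
Paths never hitting 1: Σ_s g(17,s) = 24310
Paths hitting 1: 2^17 - 24310 = 106762
P = 106762/131072 = 53381/65536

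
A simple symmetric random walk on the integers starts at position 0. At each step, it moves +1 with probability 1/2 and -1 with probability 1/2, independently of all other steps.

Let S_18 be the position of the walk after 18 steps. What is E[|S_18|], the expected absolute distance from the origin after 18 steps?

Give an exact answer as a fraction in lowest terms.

S_18 takes values m ≡ 0 (mod 2) with |m| ≤ 18; P(S_18=m) = C(18,(18+m)/2)/2^18.
Total paths: 2^18 = 262144
Distribution: P(S=-18)=1/262144, P(S=-16)=18/262144, P(S=-14)=153/262144, P(S=-12)=816/262144, P(S=-10)=3060/262144, P(S=-8)=8568/262144, P(S=-6)=18564/262144, P(S=-4)=31824/262144, P(S=-2)=43758/262144, P(S=0)=48620/262144, P(S=2)=43758/262144, P(S=4)=31824/262144, P(S=6)=18564/262144, P(S=8)=8568/262144, P(S=10)=3060/262144, P(S=12)=816/262144, P(S=14)=153/262144, P(S=16)=18/262144, P(S=18)=1/262144
E[|S_18|] = Σ_m |m|·P(S_18=m) = 875160/262144 = 109395/32768

Answer: 109395/32768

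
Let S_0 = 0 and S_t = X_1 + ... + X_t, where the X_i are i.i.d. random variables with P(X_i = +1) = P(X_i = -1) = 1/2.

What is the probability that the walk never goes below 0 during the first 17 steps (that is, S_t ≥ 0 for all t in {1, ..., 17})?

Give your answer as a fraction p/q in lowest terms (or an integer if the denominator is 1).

Let f(t,s) = #length-t paths at position s with S_1..S_t all ≥ 0.
f(t,s) = f(t-1,s-1) + f(t-1,s+1) for s ≥ 0; f(t,s) = 0 for s < 0.
t=0: f(0,0)=1
t=1: f(1,1)=1
t=2: f(2,0)=1 f(2,2)=1
t=3: f(3,1)=2 f(3,3)=1
t=4: f(4,0)=2 f(4,2)=3 f(4,4)=1
t=5: f(5,1)=5 f(5,3)=4 f(5,5)=1
t=6: f(6,0)=5 f(6,2)=9 f(6,4)=5 f(6,6)=1
t=7: f(7,1)=14 f(7,3)=14 f(7,5)=6 f(7,7)=1
t=8: f(8,0)=14 f(8,2)=28 f(8,4)=20 f(8,6)=7 f(8,8)=1
t=9: f(9,1)=42 f(9,3)=48 f(9,5)=27 f(9,7)=8 f(9,9)=1
t=10: f(10,0)=42 f(10,2)=90 f(10,4)=75 f(10,6)=35 f(10,8)=9 f(10,10)=1
t=11: f(11,1)=132 f(11,3)=165 f(11,5)=110 f(11,7)=44 f(11,9)=10 f(11,11)=1
t=12: f(12,0)=132 f(12,2)=297 f(12,4)=275 f(12,6)=154 f(12,8)=54 f(12,10)=11 f(12,12)=1
t=13: f(13,1)=429 f(13,3)=572 f(13,5)=429 f(13,7)=208 f(13,9)=65 f(13,11)=12 f(13,13)=1
t=14: f(14,0)=429 f(14,2)=1001 f(14,4)=1001 f(14,6)=637 f(14,8)=273 f(14,10)=77 f(14,12)=13 f(14,14)=1
t=15: f(15,1)=1430 f(15,3)=2002 f(15,5)=1638 f(15,7)=910 f(15,9)=350 f(15,11)=90 f(15,13)=14 f(15,15)=1
t=16: f(16,0)=1430 f(16,2)=3432 f(16,4)=3640 f(16,6)=2548 f(16,8)=1260 f(16,10)=440 f(16,12)=104 f(16,14)=15 f(16,16)=1
t=17: f(17,1)=4862 f(17,3)=7072 f(17,5)=6188 f(17,7)=3808 f(17,9)=1700 f(17,11)=544 f(17,13)=119 f(17,15)=16 f(17,17)=1
Σ_s f(17,s) = 24310
P = 24310/131072 = 12155/65536

Answer: 12155/65536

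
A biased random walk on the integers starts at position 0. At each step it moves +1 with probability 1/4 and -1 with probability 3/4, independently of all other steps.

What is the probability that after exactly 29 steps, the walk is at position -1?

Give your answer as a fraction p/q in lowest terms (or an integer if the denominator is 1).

Answer: 139110429284415/36028797018963968

Derivation:
To reach position -1 after 29 steps: need 14 steps of +1 and 15 steps of -1.
Number of such sequences: C(29,14) = 77558760
Each has probability (1/4)^14 · (3/4)^15 = 14348907/288230376151711744
P = 77558760 · 14348907/288230376151711744 = 139110429284415/36028797018963968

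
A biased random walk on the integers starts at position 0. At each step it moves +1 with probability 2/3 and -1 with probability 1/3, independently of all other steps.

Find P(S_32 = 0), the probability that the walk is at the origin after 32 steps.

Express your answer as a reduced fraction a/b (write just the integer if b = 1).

Answer: 4376933826560/205891132094649

Derivation:
To be at 0 after 32 steps: need exactly 16 steps of +1 and 16 of -1.
Number of such sequences: C(32,16) = 601080390
Each has probability (2/3)^16 · (1/3)^16 = 65536/1853020188851841
P = 601080390 · 65536/1853020188851841 = 4376933826560/205891132094649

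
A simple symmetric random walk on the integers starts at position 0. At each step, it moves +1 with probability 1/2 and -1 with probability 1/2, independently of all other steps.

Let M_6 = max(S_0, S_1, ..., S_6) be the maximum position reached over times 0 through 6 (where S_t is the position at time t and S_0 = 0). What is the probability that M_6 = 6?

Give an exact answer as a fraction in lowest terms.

Answer: 1/64

Derivation:
Let M_6 = max(S_0,...,S_6). Use the reflection principle: for j ≥ 1, #{paths with M_6 ≥ j} = #{S_6 ≥ j} + #{S_6 ≥ j+1}.
By reflection, #{M_6 ≥ 6} = #{S_6 ≥ 6} + #{S_6 ≥ 7} = 1 + 0 = 1.
#{M_6 ≥ 7} = #{S_6 ≥ 7} + #{S_6 ≥ 8} = 0 + 0 = 0.
#{M_6 = 6} = 1 - 0 = 1.
P(M_6 = 6) = 1/64 = 1/64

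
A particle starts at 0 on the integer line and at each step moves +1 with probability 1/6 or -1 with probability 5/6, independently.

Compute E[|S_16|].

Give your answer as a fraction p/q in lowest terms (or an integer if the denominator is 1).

Answer: 313506234241/29386561536

Derivation:
S_16 takes values m ≡ 0 (mod 2) with |m| ≤ 16; P(S_16=m) = C(16,(16+m)/2) · (1/6)^((16+m)/2) · (5/6)^((16-m)/2).
Distribution: P(S=-16)=152587890625/2821109907456, P(S=-14)=30517578125/176319369216, P(S=-12)=30517578125/117546246144, P(S=-10)=42724609375/176319369216, P(S=-8)=111083984375/705277476864, P(S=-6)=4443359375/58773123072, P(S=-4)=9775390625/352638738432, P(S=-2)=1396484375/176319369216, P(S=0)=279296875/156728328192, P(S=2)=55859375/176319369216, P(S=4)=15640625/352638738432, P(S=6)=284375/58773123072, P(S=8)=284375/705277476864, P(S=10)=4375/176319369216, P(S=12)=125/117546246144, P(S=14)=5/176319369216, P(S=16)=1/2821109907456
E[|S_16|] = Σ_m |m|·P(S_16=m) = 313506234241/29386561536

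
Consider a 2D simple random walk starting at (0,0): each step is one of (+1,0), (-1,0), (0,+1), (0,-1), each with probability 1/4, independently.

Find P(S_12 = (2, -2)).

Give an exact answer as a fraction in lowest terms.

Let h be the number of horizontal steps (so 12-h are vertical). To end at (2,-2) need (h+2)/2 right-steps and ((12-h)-2)/2 up-steps.
Sum over h with 2 ≤ h ≤ 10, h ≡ 0 (mod 2), 12-h ≡ 0 (mod 2):
h=2: C(12,2)·C(2,2)·C(10,4) = 66·1·210 = 13860
h=4: C(12,4)·C(4,3)·C(8,3) = 495·4·56 = 110880
h=6: C(12,6)·C(6,4)·C(6,2) = 924·15·15 = 207900
h=8: C(12,8)·C(8,5)·C(4,1) = 495·56·4 = 110880
h=10: C(12,10)·C(10,6)·C(2,0) = 66·210·1 = 13860
Total favorable: 457380
Total paths: 4^12 = 16777216
P = 457380/16777216 = 114345/4194304

Answer: 114345/4194304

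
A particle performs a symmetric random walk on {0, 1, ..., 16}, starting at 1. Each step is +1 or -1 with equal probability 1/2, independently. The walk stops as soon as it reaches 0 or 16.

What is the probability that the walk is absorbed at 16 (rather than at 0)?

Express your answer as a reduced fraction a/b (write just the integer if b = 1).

Answer: 1/16

Derivation:
Symmetric walk (p = 1/2): the harmonic-function argument gives P(hit 16 before 0 | start at 1) = a/N.
P = 1/16 = 1/16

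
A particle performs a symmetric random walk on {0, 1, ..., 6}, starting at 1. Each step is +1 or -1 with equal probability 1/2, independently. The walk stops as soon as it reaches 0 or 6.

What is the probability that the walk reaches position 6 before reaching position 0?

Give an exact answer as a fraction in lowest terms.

Symmetric walk (p = 1/2): the harmonic-function argument gives P(hit 6 before 0 | start at 1) = a/N.
P = 1/6 = 1/6

Answer: 1/6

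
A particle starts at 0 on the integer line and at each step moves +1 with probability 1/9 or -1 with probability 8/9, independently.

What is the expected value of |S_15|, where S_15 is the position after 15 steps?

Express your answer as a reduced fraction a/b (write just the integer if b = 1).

Answer: 29655544900535/2541865828329

Derivation:
S_15 takes values m ≡ 1 (mod 2) with |m| ≤ 15; P(S_15=m) = C(15,(15+m)/2) · (1/9)^((15+m)/2) · (8/9)^((15-m)/2).
Distribution: P(S=-15)=35184372088832/205891132094649, P(S=-13)=21990232555520/68630377364883, P(S=-11)=19241453486080/68630377364883, P(S=-9)=31267361914880/205891132094649, P(S=-7)=3908420239360/68630377364883, P(S=-5)=1074815565824/68630377364883, P(S=-3)=671759728640/205891132094649, P(S=-1)=11995709440/22876792454961, P(S=1)=1499463680/22876792454961, P(S=3)=1312030720/205891132094649, P(S=5)=32800768/68630377364883, P(S=7)=1863680/68630377364883, P(S=9)=232960/205891132094649, P(S=11)=2240/68630377364883, P(S=13)=40/68630377364883, P(S=15)=1/205891132094649
E[|S_15|] = Σ_m |m|·P(S_15=m) = 29655544900535/2541865828329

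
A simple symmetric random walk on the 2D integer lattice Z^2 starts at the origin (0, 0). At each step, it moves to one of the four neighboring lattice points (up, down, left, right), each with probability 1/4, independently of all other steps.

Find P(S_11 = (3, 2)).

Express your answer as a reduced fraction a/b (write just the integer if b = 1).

Answer: 38115/2097152

Derivation:
Let h be the number of horizontal steps (so 11-h are vertical). To end at (3,2) need (h+3)/2 right-steps and ((11-h)+2)/2 up-steps.
Sum over h with 3 ≤ h ≤ 9, h ≡ 1 (mod 2), 11-h ≡ 0 (mod 2):
h=3: C(11,3)·C(3,3)·C(8,5) = 165·1·56 = 9240
h=5: C(11,5)·C(5,4)·C(6,4) = 462·5·15 = 34650
h=7: C(11,7)·C(7,5)·C(4,3) = 330·21·4 = 27720
h=9: C(11,9)·C(9,6)·C(2,2) = 55·84·1 = 4620
Total favorable: 76230
Total paths: 4^11 = 4194304
P = 76230/4194304 = 38115/2097152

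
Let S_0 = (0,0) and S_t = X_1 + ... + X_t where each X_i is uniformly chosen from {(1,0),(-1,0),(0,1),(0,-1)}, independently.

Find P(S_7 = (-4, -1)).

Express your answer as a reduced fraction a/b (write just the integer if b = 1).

Let h be the number of horizontal steps (so 7-h are vertical). To end at (-4,-1) need (h-4)/2 right-steps and ((7-h)-1)/2 up-steps.
Sum over h with 4 ≤ h ≤ 6, h ≡ 0 (mod 2), 7-h ≡ 1 (mod 2):
h=4: C(7,4)·C(4,0)·C(3,1) = 35·1·3 = 105
h=6: C(7,6)·C(6,1)·C(1,0) = 7·6·1 = 42
Total favorable: 147
Total paths: 4^7 = 16384
P = 147/16384 = 147/16384

Answer: 147/16384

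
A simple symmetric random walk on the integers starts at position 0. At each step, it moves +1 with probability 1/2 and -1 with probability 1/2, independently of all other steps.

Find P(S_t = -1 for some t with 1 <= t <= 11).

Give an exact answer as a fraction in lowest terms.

Count via complement. Let g(t,s) = #length-t paths at position s with S_1..S_t all ≠ -1.
g(t,s) = g(t-1,s-1) + g(t-1,s+1) for s ≠ -1; g(t,-1) = 0.
t=0: g(0,0)=1
t=1: g(1,1)=1
t=2: g(2,0)=1 g(2,2)=1
t=3: g(3,1)=2 g(3,3)=1
t=4: g(4,0)=2 g(4,2)=3 g(4,4)=1
t=5: g(5,1)=5 g(5,3)=4 g(5,5)=1
t=6: g(6,0)=5 g(6,2)=9 g(6,4)=5 g(6,6)=1
t=7: g(7,1)=14 g(7,3)=14 g(7,5)=6 g(7,7)=1
t=8: g(8,0)=14 g(8,2)=28 g(8,4)=20 g(8,6)=7 g(8,8)=1
t=9: g(9,1)=42 g(9,3)=48 g(9,5)=27 g(9,7)=8 g(9,9)=1
t=10: g(10,0)=42 g(10,2)=90 g(10,4)=75 g(10,6)=35 g(10,8)=9 g(10,10)=1
t=11: g(11,1)=132 g(11,3)=165 g(11,5)=110 g(11,7)=44 g(11,9)=10 g(11,11)=1
Paths never hitting -1: Σ_s g(11,s) = 462
Paths hitting -1: 2^11 - 462 = 1586
P = 1586/2048 = 793/1024

Answer: 793/1024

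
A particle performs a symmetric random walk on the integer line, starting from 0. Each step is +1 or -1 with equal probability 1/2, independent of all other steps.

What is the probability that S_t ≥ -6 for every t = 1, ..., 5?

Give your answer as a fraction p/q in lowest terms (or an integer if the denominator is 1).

Answer: 1

Derivation:
Let f(t,s) = #length-t paths at position s with S_1..S_t all ≥ -6.
f(t,s) = f(t-1,s-1) + f(t-1,s+1) for s ≥ -6; f(t,s) = 0 for s < -6.
t=0: f(0,0)=1
t=1: f(1,-1)=1 f(1,1)=1
t=2: f(2,-2)=1 f(2,0)=2 f(2,2)=1
t=3: f(3,-3)=1 f(3,-1)=3 f(3,1)=3 f(3,3)=1
t=4: f(4,-4)=1 f(4,-2)=4 f(4,0)=6 f(4,2)=4 f(4,4)=1
t=5: f(5,-5)=1 f(5,-3)=5 f(5,-1)=10 f(5,1)=10 f(5,3)=5 f(5,5)=1
Σ_s f(5,s) = 32
P = 32/32 = 1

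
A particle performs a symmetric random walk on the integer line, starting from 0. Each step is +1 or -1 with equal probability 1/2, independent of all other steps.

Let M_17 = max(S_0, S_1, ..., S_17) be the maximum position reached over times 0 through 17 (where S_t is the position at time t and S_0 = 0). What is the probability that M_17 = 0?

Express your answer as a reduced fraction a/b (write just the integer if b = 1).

Let M_17 = max(S_0,...,S_17). Use the reflection principle: for j ≥ 1, #{paths with M_17 ≥ j} = #{S_17 ≥ j} + #{S_17 ≥ j+1}.
P(M_17 ≥ 0) = 1 since S_0 = 0, so #{M_17 ≥ 0} = 131072.
#{M_17 ≥ 1} = #{S_17 ≥ 1} + #{S_17 ≥ 2} = 65536 + 41226 = 106762.
#{M_17 = 0} = 131072 - 106762 = 24310.
P(M_17 = 0) = 24310/131072 = 12155/65536

Answer: 12155/65536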